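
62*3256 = 201872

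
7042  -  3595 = 3447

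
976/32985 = 976/32985 = 0.03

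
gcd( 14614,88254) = 2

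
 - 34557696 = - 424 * 81504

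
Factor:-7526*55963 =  - 2^1 *53^1*71^1 * 191^1*293^1 = -421177538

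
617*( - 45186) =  - 27879762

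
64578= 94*687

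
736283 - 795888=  - 59605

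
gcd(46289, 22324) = 1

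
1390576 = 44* 31604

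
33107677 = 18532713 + 14574964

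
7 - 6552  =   - 6545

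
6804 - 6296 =508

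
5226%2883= 2343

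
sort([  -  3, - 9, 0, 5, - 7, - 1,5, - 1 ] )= [ - 9, - 7, - 3, - 1, - 1, 0, 5 , 5]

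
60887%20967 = 18953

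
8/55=8/55= 0.15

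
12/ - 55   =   - 1+ 43/55 = - 0.22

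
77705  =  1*77705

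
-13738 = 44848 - 58586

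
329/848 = 329/848 = 0.39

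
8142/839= 9  +  591/839   =  9.70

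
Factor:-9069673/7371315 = - 3^( - 2) * 5^( - 1) * 7^( - 2)*3343^(-1) * 9069673^1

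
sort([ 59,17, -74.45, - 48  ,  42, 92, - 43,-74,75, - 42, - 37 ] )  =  [ - 74.45,-74,  -  48, - 43, - 42, - 37, 17,42,59 , 75, 92 ]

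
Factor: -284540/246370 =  - 2^1*41^1 * 71^( - 1)  =  - 82/71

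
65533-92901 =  - 27368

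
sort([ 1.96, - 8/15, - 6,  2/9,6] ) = [-6, - 8/15, 2/9, 1.96,6]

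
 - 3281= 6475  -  9756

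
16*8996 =143936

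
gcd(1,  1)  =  1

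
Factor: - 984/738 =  - 2^2*3^( - 1 )  =  - 4/3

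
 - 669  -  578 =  - 1247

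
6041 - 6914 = -873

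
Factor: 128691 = 3^2*79^1*181^1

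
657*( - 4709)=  - 3093813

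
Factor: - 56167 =-56167^1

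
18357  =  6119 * 3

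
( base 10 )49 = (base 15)34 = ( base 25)1O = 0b110001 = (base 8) 61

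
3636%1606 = 424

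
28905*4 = 115620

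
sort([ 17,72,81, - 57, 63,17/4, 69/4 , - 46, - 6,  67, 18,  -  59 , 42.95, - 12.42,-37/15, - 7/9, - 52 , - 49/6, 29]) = [ - 59, - 57, - 52, - 46, - 12.42,-49/6, - 6, - 37/15, - 7/9, 17/4,  17,69/4, 18, 29,  42.95,  63, 67,72, 81] 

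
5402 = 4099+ 1303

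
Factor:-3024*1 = -3024 = - 2^4*3^3 * 7^1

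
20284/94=215+37/47   =  215.79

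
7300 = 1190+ 6110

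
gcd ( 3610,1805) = 1805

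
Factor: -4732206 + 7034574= 2^5*3^1 *29^1*827^1 = 2302368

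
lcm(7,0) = 0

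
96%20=16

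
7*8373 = 58611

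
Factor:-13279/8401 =-49/31  =  - 7^2*31^( - 1 ) 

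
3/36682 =3/36682 = 0.00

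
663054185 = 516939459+146114726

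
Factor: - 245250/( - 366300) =2^( - 1) *5^1*11^( - 1)* 37^( - 1)*109^1 = 545/814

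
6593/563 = 6593/563 = 11.71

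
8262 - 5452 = 2810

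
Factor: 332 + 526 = 858 = 2^1*3^1*11^1*13^1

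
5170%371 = 347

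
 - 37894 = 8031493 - 8069387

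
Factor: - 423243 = -3^2*31^1*37^1 * 41^1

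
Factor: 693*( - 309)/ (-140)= 30591/20 = 2^ ( -2)*3^3*5^( - 1 )*11^1*103^1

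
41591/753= 55 + 176/753 = 55.23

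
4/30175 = 4/30175 = 0.00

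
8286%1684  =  1550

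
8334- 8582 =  - 248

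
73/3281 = 73/3281 = 0.02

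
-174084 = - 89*1956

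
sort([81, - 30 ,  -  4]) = [ - 30,  -  4,81]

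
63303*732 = 46337796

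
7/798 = 1/114 = 0.01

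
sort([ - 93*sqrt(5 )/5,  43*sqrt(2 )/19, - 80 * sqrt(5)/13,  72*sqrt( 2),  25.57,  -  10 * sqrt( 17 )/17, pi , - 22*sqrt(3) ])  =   [ - 93*sqrt( 5 )/5, - 22*sqrt(3), - 80*sqrt(5)/13, - 10*sqrt(17)/17 , pi,43*sqrt(2) /19,25.57, 72 * sqrt(2)]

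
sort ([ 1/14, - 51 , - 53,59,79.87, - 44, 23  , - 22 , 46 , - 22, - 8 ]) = [ - 53, - 51,-44, - 22, - 22, - 8 , 1/14, 23,46,59,79.87 ] 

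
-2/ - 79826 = 1/39913 = 0.00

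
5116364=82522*62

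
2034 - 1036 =998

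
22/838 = 11/419 = 0.03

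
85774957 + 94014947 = 179789904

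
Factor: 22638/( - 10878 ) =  - 77/37 = - 7^1*11^1*37^( - 1 )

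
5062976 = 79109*64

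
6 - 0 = 6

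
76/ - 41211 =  - 1  +  2165/2169=- 0.00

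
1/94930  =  1/94930 = 0.00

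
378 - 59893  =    -  59515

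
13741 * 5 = 68705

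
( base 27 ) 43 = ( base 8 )157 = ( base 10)111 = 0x6F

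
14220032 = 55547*256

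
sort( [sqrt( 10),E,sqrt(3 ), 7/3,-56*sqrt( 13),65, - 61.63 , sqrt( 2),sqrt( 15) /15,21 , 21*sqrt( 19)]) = [  -  56*sqrt(13), - 61.63,sqrt(15)/15,sqrt( 2),sqrt(3 ),7/3,E,sqrt (10),21,65, 21*sqrt( 19)] 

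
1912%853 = 206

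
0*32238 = 0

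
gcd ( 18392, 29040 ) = 968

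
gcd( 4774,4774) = 4774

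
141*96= 13536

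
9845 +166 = 10011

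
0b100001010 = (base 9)325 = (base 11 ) 222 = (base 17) fb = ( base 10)266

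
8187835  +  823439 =9011274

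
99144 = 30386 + 68758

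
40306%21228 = 19078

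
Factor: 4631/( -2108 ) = - 2^ (-2)*11^1*17^( - 1)*31^( - 1)*421^1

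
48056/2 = 24028 = 24028.00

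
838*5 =4190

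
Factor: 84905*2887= 245120735 = 5^1*2887^1*16981^1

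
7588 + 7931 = 15519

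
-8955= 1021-9976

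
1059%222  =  171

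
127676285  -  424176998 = -296500713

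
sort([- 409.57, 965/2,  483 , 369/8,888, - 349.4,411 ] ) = [-409.57,-349.4,  369/8 , 411,  965/2,483 , 888]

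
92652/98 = 945 + 3/7  =  945.43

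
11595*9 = 104355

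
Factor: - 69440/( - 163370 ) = 224/527 = 2^5*7^1 * 17^ ( -1)*31^( - 1 ) 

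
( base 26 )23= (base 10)55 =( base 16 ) 37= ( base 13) 43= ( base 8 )67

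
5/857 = 5/857  =  0.01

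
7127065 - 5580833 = 1546232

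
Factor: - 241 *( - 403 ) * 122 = 11849006  =  2^1*13^1*31^1*61^1*241^1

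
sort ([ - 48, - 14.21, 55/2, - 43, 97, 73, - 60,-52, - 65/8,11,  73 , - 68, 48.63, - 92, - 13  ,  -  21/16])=[ - 92, - 68, - 60, - 52, - 48, - 43, - 14.21 , - 13,-65/8,-21/16, 11, 55/2, 48.63,73,73 , 97 ]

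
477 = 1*477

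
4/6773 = 4/6773= 0.00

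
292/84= 3 +10/21 =3.48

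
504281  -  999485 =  - 495204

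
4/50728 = 1/12682 = 0.00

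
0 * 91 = 0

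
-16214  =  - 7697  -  8517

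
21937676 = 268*81857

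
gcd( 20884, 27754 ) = 2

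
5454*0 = 0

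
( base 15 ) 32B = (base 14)392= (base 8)1314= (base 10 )716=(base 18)23e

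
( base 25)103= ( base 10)628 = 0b1001110100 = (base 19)1e1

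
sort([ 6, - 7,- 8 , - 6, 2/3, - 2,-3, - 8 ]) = [-8,-8, - 7, - 6, - 3,-2 , 2/3,6]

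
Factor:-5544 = -2^3*3^2*7^1*11^1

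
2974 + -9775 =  - 6801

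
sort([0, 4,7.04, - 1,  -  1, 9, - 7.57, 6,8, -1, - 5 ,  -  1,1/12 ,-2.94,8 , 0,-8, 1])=[ - 8, -7.57, - 5, - 2.94,-1,-1,  -  1, - 1, 0, 0, 1/12,  1, 4,  6,7.04,8,8, 9]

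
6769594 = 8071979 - 1302385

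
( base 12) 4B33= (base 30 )9EF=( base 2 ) 10000101010111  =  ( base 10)8535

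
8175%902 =57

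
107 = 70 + 37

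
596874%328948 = 267926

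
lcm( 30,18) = 90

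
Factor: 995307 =3^1*331769^1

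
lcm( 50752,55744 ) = 3400384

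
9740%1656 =1460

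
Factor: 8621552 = 2^4*59^1*9133^1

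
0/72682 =0  =  0.00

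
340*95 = 32300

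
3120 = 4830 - 1710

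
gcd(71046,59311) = 1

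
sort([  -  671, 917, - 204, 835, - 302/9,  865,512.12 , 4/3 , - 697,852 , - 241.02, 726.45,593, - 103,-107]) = [ - 697, - 671, - 241.02, - 204, - 107 ,  -  103, - 302/9,4/3,512.12, 593,726.45,835, 852, 865,917]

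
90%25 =15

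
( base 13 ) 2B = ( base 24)1D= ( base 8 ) 45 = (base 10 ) 37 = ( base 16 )25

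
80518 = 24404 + 56114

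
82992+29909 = 112901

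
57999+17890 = 75889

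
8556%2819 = 99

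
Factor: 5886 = 2^1  *  3^3*109^1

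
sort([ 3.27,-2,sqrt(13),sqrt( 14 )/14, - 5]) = [ - 5,-2, sqrt(14)/14, 3.27, sqrt( 13) ] 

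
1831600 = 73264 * 25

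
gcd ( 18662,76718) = 2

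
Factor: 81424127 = 73^1*1115399^1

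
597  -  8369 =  - 7772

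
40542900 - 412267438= -371724538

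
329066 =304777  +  24289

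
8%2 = 0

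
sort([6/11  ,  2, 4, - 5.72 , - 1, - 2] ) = [-5.72,-2, - 1, 6/11,2, 4 ]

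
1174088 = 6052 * 194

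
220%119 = 101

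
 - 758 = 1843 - 2601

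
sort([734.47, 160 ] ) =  [160, 734.47]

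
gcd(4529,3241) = 7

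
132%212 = 132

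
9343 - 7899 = 1444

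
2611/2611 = 1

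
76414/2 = 38207 = 38207.00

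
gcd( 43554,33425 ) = 7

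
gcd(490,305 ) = 5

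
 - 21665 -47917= - 69582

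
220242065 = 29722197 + 190519868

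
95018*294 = 27935292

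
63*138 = 8694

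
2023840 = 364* 5560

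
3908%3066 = 842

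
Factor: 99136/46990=2^5*5^( - 1)*37^( - 1) * 127^( - 1)*1549^1 = 49568/23495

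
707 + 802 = 1509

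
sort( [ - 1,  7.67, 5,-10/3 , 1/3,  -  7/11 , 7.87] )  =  [ - 10/3, - 1,-7/11,1/3, 5 , 7.67,7.87 ] 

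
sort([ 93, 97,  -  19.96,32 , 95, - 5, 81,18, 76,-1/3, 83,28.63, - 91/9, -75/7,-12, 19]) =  [ -19.96,-12,-75/7,  -  91/9, - 5,  -  1/3, 18, 19, 28.63 , 32,76,81, 83, 93, 95,97]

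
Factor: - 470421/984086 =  - 24759/51794=- 2^( - 1)*3^3 * 7^1*19^(  -  1)*29^( - 1 )*47^( - 1)*131^1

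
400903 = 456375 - 55472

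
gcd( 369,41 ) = 41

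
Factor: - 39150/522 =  - 75=   - 3^1*5^2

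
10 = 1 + 9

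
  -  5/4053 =-5/4053= -  0.00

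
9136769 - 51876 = 9084893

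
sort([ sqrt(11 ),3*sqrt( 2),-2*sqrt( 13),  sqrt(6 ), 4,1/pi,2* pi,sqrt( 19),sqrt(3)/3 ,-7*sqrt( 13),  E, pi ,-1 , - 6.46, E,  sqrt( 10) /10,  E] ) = [ - 7* sqrt( 13), - 2*sqrt( 13),-6.46,-1,sqrt(10 )/10,1/pi, sqrt ( 3) /3, sqrt( 6 ),  E , E,E,pi,  sqrt( 11 ) , 4 , 3*sqrt( 2 ),sqrt(19), 2*pi ]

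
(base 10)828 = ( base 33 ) p3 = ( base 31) qm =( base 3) 1010200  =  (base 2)1100111100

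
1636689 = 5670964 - 4034275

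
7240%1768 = 168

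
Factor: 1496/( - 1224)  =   - 11/9 = - 3^(-2 )*11^1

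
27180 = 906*30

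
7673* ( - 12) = -92076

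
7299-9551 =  - 2252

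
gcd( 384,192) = 192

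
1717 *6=10302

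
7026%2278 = 192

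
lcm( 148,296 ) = 296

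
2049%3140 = 2049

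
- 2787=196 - 2983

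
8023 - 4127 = 3896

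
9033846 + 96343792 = 105377638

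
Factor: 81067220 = 2^2*5^1*13^1*17^1*18341^1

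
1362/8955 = 454/2985 = 0.15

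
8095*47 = 380465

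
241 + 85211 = 85452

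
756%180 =36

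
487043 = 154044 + 332999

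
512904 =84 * 6106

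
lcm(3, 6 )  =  6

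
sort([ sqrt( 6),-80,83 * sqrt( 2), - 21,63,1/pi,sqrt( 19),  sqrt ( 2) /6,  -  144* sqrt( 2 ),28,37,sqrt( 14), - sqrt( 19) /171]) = [ - 144*sqrt(2 ), - 80, - 21 , - sqrt( 19)/171,sqrt (2)/6,1/pi,  sqrt( 6) , sqrt(14),sqrt( 19 ),28,37, 63, 83*sqrt( 2) ]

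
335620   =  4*83905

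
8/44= 2/11=0.18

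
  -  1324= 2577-3901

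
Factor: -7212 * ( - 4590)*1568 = 2^8*3^4 * 5^1*7^2*17^1*601^1 = 51905629440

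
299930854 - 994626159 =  - 694695305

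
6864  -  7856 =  - 992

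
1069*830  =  887270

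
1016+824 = 1840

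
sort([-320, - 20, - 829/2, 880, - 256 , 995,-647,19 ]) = [ -647, - 829/2, - 320 ,-256, -20, 19,  880, 995 ] 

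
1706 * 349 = 595394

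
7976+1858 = 9834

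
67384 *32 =2156288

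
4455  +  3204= 7659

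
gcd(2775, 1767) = 3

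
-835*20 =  - 16700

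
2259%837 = 585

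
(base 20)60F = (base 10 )2415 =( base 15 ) ab0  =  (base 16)96f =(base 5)34130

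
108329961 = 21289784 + 87040177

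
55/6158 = 55/6158= 0.01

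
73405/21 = 73405/21= 3495.48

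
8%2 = 0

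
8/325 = 8/325 = 0.02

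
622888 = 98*6356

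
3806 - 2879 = 927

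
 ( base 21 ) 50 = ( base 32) 39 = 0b1101001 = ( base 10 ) 105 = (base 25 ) 45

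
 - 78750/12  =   - 6563 + 1/2 =- 6562.50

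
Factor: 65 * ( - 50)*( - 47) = 2^1 * 5^3*13^1 * 47^1  =  152750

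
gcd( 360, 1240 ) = 40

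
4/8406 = 2/4203 = 0.00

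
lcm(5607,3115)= 28035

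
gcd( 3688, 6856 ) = 8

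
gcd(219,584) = 73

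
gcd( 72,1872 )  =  72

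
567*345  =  195615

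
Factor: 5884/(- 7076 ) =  -1471/1769 = - 29^ (  -  1)*61^(-1) * 1471^1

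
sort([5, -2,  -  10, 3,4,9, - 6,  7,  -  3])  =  [-10 , - 6, - 3, - 2,  3,4, 5, 7, 9]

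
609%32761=609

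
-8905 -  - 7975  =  - 930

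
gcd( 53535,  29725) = 5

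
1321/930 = 1321/930=1.42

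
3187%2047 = 1140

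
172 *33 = 5676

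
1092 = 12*91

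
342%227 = 115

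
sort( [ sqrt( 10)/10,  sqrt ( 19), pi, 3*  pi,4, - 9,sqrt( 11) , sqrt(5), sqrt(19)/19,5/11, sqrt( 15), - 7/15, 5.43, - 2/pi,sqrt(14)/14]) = [ - 9, - 2/pi,  -  7/15,sqrt(19)/19,sqrt(14)/14,sqrt( 10)/10 , 5/11,sqrt(5 ), pi, sqrt(11),sqrt (15 ), 4,sqrt( 19),5.43,3* pi ]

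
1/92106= 1/92106 = 0.00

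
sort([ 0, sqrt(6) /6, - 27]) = [-27, 0,sqrt( 6)/6]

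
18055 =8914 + 9141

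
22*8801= 193622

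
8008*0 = 0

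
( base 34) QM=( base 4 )32022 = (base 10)906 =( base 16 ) 38a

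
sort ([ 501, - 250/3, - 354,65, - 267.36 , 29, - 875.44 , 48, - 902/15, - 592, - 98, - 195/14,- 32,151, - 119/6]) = [ - 875.44, - 592,  -  354, - 267.36, - 98, - 250/3,- 902/15,- 32 ,-119/6, - 195/14,29,48, 65, 151, 501]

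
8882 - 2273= 6609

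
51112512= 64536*792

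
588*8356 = 4913328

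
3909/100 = 3909/100= 39.09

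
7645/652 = 7645/652 = 11.73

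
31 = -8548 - -8579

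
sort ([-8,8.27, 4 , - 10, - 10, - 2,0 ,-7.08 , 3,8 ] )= [ - 10, - 10, - 8, - 7.08, - 2, 0,3,4,8, 8.27]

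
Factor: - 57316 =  - 2^2*7^1*23^1*89^1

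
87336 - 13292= 74044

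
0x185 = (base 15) 1AE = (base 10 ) 389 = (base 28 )dp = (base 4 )12011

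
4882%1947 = 988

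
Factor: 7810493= 79^1*98867^1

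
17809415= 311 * 57265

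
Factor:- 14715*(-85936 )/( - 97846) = -632274120/48923 = - 2^3*3^3*5^1*7^( - 1 )*29^( - 1)*41^1 * 109^1*131^1*241^ ( - 1 ) 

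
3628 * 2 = 7256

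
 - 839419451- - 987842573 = 148423122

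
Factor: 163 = 163^1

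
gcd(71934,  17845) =1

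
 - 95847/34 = - 2820+ 33/34 = -2819.03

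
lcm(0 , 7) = 0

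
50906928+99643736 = 150550664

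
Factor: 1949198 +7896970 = 9846168 = 2^3*3^1*410257^1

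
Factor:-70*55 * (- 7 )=2^1*5^2*7^2*11^1 = 26950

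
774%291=192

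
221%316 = 221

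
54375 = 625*87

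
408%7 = 2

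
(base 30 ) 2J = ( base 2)1001111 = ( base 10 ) 79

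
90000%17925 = 375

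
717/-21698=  - 717/21698 = - 0.03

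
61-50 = 11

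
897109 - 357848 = 539261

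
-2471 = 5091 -7562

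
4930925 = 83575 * 59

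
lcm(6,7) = 42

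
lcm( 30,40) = 120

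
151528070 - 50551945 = 100976125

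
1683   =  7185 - 5502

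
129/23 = 129/23 = 5.61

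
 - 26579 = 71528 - 98107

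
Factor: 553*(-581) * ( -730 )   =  2^1 * 5^1*7^2*73^1*79^1*83^1 = 234543890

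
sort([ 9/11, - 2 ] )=[-2 , 9/11 ] 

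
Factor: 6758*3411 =2^1*3^2*31^1*109^1*379^1= 23051538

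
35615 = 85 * 419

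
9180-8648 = 532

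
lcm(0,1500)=0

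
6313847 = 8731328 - 2417481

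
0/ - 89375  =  0/1 = - 0.00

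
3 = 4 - 1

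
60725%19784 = 1373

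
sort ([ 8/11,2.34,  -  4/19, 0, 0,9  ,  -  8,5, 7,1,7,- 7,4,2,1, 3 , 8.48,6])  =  [ - 8,  -  7,- 4/19,  0,0,  8/11,1,1,2, 2.34, 3, 4,5 , 6,7,  7, 8.48, 9]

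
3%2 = 1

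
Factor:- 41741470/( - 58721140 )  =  2^ (-1)*157^( - 1)*1571^1*2657^1 * 18701^(-1)=4174147/5872114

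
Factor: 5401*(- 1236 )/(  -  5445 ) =202292/165 = 2^2*3^( - 1 )*5^( - 1)*11^(  -  1)*103^1*491^1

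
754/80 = 9 + 17/40 = 9.43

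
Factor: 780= 2^2*3^1*5^1*13^1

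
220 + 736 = 956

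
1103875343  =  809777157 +294098186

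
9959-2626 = 7333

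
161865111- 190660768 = -28795657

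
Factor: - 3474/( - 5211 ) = 2/3 = 2^1  *  3^(- 1 ) 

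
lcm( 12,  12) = 12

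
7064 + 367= 7431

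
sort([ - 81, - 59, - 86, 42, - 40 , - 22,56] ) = [ - 86, - 81, - 59,  -  40, - 22, 42, 56]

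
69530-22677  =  46853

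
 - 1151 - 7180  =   - 8331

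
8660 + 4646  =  13306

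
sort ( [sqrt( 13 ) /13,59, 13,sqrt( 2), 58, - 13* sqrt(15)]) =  [ - 13*sqrt(15 ),sqrt ( 13 )/13,sqrt(2 ),13, 58,59]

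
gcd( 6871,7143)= 1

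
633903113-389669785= 244233328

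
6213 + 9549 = 15762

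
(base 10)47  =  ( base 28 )1J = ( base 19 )29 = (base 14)35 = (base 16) 2f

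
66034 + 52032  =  118066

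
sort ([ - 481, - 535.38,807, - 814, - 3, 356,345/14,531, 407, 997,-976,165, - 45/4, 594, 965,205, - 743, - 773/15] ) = [ - 976,-814, - 743, - 535.38,-481, - 773/15,-45/4, - 3, 345/14, 165,205, 356, 407,531,594,  807, 965,997 ] 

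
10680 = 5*2136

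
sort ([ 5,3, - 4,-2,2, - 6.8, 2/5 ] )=[ - 6.8,- 4,-2,2/5,2, 3,5]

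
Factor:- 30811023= -3^4*380383^1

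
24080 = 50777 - 26697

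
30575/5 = 6115 = 6115.00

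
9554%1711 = 999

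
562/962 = 281/481 = 0.58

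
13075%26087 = 13075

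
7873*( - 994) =  -  7825762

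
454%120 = 94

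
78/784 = 39/392 = 0.10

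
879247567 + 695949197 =1575196764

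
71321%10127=432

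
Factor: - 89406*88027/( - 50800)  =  3935070981/25400=2^ (  -  3)*3^2*5^( - 2)*19^1*41^1*113^1*127^(-1)*4967^1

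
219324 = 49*4476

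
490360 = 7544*65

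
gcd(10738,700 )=14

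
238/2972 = 119/1486= 0.08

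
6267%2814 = 639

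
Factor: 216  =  2^3 * 3^3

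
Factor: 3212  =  2^2 * 11^1* 73^1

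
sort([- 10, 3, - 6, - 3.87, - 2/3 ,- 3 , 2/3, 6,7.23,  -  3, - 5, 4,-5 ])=[- 10, - 6, - 5,-5,-3.87 , - 3, - 3, - 2/3, 2/3, 3,4, 6, 7.23]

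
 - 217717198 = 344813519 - 562530717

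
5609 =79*71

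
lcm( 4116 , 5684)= 119364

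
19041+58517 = 77558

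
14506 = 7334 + 7172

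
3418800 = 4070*840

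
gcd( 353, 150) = 1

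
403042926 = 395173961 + 7868965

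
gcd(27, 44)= 1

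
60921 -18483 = 42438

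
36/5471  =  36/5471 = 0.01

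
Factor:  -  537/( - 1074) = 1/2 = 2^( - 1)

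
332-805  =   - 473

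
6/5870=3/2935 = 0.00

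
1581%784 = 13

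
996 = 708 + 288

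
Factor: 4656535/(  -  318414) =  - 2^( - 1) * 3^( - 1)*5^1 * 13^1*71^1 * 1009^1*53069^( - 1 )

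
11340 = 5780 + 5560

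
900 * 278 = 250200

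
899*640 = 575360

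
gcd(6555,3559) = 1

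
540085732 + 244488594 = 784574326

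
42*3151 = 132342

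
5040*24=120960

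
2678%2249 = 429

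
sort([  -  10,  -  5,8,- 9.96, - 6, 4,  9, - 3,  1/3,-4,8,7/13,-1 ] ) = [ - 10,-9.96,-6, - 5,-4,-3,-1,1/3,7/13,4, 8, 8,9 ] 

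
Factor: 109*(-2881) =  - 43^1*67^1*109^1= - 314029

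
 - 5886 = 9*(- 654)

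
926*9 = 8334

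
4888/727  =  4888/727 = 6.72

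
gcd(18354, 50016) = 6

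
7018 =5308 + 1710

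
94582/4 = 47291/2= 23645.50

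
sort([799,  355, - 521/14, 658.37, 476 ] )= [ - 521/14, 355, 476, 658.37,799] 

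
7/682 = 7/682 = 0.01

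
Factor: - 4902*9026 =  - 44245452 = -2^2* 3^1*19^1*43^1 * 4513^1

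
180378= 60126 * 3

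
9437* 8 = 75496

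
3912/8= 489 = 489.00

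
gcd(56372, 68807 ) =829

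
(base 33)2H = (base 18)4B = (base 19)47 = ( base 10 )83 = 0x53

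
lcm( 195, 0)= 0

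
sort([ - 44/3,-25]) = [ - 25,  -  44/3] 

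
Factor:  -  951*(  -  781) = 742731 = 3^1*11^1*71^1* 317^1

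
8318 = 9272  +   - 954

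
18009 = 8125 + 9884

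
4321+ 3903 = 8224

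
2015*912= 1837680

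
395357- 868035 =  - 472678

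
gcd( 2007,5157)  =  9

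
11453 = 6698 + 4755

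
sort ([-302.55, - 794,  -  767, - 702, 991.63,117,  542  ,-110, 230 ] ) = [ - 794,-767,-702,  -  302.55, - 110,  117, 230, 542, 991.63] 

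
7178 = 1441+5737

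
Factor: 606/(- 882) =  -3^( - 1)*7^(- 2 )*101^1 = -101/147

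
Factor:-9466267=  -29^1 * 449^1*727^1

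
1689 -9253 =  - 7564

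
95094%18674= 1724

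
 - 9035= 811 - 9846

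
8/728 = 1/91 = 0.01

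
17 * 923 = 15691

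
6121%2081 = 1959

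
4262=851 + 3411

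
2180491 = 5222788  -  3042297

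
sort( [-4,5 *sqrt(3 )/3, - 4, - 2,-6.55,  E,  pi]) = [ - 6.55,  -  4,- 4, - 2,E, 5*  sqrt( 3) /3 , pi ]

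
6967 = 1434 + 5533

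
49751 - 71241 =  - 21490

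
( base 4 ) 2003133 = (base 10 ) 8415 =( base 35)6uf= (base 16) 20df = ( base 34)79h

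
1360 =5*272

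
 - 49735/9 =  - 5527 + 8/9  =  -  5526.11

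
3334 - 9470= - 6136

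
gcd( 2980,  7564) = 4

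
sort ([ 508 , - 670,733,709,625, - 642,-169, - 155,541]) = [ - 670,-642,-169, - 155,508,541,625,709, 733]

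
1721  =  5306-3585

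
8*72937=583496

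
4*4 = 16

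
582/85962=97/14327  =  0.01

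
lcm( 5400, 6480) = 32400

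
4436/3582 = 1 + 427/1791  =  1.24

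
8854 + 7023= 15877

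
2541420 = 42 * 60510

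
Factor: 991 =991^1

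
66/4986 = 11/831 = 0.01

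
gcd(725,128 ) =1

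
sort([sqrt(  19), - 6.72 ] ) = [ - 6.72,sqrt( 19) ]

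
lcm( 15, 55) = 165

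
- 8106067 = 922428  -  9028495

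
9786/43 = 9786/43 = 227.58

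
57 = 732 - 675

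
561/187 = 3 = 3.00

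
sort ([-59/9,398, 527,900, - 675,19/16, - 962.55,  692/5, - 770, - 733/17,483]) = [ -962.55,  -  770,-675, - 733/17, - 59/9, 19/16, 692/5,398,483, 527,900 ] 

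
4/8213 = 4/8213 = 0.00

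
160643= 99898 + 60745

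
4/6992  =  1/1748 =0.00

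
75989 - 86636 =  - 10647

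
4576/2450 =1 + 1063/1225 = 1.87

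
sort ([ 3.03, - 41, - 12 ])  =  [-41, - 12,  3.03 ]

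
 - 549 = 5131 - 5680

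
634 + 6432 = 7066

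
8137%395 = 237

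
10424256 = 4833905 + 5590351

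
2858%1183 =492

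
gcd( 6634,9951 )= 3317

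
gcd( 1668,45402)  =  6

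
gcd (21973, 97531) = 7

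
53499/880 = 60 + 699/880 = 60.79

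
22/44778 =11/22389= 0.00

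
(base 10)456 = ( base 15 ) 206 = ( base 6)2040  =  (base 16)1c8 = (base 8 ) 710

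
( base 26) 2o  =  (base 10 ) 76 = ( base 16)4c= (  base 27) 2m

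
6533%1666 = 1535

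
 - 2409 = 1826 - 4235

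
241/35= 241/35 = 6.89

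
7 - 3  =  4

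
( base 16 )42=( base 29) 28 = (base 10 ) 66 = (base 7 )123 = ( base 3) 2110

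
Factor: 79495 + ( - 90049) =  - 10554 = - 2^1*3^1*1759^1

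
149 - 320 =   -  171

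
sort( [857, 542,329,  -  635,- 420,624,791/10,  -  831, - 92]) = [-831, - 635 , - 420, - 92, 791/10, 329, 542,624,857] 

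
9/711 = 1/79 = 0.01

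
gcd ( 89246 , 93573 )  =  1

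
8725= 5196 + 3529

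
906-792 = 114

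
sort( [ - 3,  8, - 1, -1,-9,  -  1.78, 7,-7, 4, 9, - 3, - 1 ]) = [  -  9,-7,-3,  -  3,  -  1.78, - 1, - 1, - 1 , 4 , 7,8,9 ] 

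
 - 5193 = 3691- 8884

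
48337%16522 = 15293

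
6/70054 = 3/35027 = 0.00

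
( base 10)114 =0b1110010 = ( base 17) 6C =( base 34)3c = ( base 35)39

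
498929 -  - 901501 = 1400430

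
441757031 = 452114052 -10357021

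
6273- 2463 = 3810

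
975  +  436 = 1411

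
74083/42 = 1763 + 37/42 = 1763.88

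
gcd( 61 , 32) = 1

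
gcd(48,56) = 8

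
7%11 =7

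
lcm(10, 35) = 70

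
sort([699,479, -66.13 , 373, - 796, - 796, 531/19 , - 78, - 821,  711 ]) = [ - 821  , - 796, - 796, - 78,  -  66.13, 531/19,373, 479, 699,711] 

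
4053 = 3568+485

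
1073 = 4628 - 3555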